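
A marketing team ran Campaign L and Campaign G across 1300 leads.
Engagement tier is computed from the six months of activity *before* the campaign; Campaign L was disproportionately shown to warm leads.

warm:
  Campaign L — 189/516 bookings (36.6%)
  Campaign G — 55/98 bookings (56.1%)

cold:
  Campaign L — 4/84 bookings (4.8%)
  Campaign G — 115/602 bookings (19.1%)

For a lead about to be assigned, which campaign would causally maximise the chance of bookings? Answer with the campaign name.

Campaign G

Engagement tier is set before the campaign has any effect — it is not caused by the campaign — and it independently drives the outcome. That makes it a confounder, so the causal comparison is within engagement tier levels.
Within each level — warm: 36.6% vs 56.1%; cold: 4.8% vs 19.1% — Campaign G is higher every time.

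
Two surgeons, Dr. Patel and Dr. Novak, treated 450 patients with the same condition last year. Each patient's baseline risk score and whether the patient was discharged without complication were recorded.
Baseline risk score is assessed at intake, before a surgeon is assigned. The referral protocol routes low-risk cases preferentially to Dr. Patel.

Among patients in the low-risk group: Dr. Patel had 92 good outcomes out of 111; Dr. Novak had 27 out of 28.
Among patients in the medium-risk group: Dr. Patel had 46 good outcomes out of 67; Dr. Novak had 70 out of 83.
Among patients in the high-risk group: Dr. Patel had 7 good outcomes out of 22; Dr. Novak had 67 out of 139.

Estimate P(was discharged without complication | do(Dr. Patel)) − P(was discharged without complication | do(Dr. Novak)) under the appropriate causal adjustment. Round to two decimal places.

-0.15

The imbalance in baseline risk score arose from how patients were allocated, not from anything the surgeon did; and baseline risk score independently affects the outcome. The pooled gap is confounded — condition on baseline risk score.
Adjusting over the population distribution of baseline risk score: 0.309·(0.829−0.964) + 0.333·(0.687−0.843) + 0.358·(0.318−0.482) = -0.153.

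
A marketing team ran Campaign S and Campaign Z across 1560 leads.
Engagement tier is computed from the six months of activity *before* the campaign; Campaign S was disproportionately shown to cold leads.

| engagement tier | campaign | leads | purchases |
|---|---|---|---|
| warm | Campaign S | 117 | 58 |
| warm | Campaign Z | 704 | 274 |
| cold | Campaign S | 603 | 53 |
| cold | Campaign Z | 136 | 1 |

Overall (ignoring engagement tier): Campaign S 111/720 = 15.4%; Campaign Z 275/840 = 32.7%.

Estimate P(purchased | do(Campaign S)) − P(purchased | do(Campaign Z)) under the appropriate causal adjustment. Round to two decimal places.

Within every engagement tier level Campaign S has the higher rate, yet pooled Campaign Z does — Simpson's reversal.
Engagement tier satisfies the back-door criterion: it is not a descendant of the campaign, and it blocks the spurious path from campaign to outcome. Adjusting for it (i.e., using the within-engagement tier rates) gives the causal effect.
Adjusting over the population distribution of engagement tier: 0.526·(0.496−0.389) + 0.474·(0.088−0.007) = +0.094.

+0.09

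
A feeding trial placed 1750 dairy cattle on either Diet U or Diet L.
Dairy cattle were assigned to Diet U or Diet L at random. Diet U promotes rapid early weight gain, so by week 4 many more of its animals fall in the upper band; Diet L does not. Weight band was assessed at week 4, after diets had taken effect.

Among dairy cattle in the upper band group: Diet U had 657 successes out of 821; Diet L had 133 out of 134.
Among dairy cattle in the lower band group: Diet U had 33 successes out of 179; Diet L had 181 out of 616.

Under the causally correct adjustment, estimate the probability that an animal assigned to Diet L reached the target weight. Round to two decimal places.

0.42

Stratifying would compare diets among dairy cattle the diets themselves sorted into week-4 weight band groups — a form of selection on an intermediate. The unconditioned pooled rates give the total causal effect.
So P(outcome | do(Diet L)) is just the pooled rate for Diet L: 314/750 = 0.419.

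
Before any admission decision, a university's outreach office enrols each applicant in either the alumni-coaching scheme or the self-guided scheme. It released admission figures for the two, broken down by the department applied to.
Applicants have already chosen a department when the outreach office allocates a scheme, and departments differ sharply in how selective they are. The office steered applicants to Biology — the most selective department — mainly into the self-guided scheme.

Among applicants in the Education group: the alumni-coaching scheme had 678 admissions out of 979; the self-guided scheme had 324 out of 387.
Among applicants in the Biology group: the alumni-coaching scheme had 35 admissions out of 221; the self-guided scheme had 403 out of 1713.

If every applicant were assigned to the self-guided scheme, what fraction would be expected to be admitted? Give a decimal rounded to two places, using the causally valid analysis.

The stratified and pooled comparisons disagree (the self-guided scheme wins within each department; the alumni-coaching scheme wins overall), so the answer turns on the causal role of department.
Since department is a pre-existing factor (not a product of the outreach scheme) and it affects the outcome on its own, it is a confounder. The stratified rates, not the pooled rate, identify the causal effect.
Standardising the self-guided scheme to the population department mix: 0.414·324/387 + 0.586·403/1713 = 0.484.

0.48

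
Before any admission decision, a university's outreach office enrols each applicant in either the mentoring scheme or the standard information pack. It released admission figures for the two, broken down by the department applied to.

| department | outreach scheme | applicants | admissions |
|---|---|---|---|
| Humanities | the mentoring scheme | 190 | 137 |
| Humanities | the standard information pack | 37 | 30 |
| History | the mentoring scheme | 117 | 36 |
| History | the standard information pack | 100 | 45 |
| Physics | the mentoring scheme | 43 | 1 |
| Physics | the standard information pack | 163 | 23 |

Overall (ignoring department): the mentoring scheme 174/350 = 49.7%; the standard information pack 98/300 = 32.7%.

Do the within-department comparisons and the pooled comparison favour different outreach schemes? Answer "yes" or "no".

yes

Within each department level (Humanities 72.1% vs 81.1%; History 30.8% vs 45.0%; Physics 2.3% vs 14.1%), the standard information pack has the higher rate every time. Pooled: 49.7% vs 32.7% — the mentoring scheme has the higher rate overall. The two comparisons disagree.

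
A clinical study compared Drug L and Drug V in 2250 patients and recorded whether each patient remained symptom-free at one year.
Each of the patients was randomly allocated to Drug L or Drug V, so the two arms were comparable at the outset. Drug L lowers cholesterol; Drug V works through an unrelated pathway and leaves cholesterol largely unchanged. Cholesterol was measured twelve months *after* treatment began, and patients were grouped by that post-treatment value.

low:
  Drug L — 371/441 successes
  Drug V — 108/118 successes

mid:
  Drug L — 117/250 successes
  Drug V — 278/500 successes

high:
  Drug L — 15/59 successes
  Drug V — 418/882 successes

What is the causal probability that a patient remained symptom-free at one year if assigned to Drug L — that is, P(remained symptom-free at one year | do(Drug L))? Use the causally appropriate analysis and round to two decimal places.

Within every cholesterol level Drug V has the higher rate, yet pooled Drug L does — Simpson's reversal.
Cholesterol here is a post-treatment variable shaped by the drug; conditioning on it would introduce bias rather than remove it. The overall comparison is the causal one.
So P(outcome | do(Drug L)) is just the pooled rate for Drug L: 503/750 = 0.671.

0.67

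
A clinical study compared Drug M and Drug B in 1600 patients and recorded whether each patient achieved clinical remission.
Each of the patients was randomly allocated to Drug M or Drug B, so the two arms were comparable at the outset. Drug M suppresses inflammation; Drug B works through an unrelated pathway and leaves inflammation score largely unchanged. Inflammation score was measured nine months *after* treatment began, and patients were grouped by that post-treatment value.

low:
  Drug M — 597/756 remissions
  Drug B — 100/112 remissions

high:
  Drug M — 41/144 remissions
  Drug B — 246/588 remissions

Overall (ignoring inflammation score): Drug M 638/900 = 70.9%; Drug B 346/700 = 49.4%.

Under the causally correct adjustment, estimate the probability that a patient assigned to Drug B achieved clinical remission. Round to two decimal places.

The stratified and pooled comparisons disagree (Drug B wins within each inflammation score; Drug M wins overall), so the answer turns on the causal role of inflammation score.
The distribution of inflammation score is itself part of what the drug does — it is an intermediate outcome. Holding it fixed would remove that part of the effect; the total effect is the pooled difference.
So P(outcome | do(Drug B)) is just the pooled rate for Drug B: 346/700 = 0.494.

0.49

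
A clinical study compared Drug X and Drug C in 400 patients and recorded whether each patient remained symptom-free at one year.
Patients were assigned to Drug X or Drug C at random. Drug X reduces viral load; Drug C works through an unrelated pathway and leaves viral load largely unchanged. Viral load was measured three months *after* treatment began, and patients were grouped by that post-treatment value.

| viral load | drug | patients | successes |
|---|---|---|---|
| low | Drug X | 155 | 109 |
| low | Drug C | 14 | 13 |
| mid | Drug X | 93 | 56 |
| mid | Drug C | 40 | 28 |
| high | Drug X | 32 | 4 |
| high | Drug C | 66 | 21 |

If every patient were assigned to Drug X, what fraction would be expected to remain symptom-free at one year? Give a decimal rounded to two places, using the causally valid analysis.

0.60

The viral load-specific comparison favours Drug C throughout, but the pooled figures favour Drug X. The question is whether to condition on viral load.
Viral load is downstream of the drug. One should not condition on a consequence of treatment, so the overall rates are the right comparison.
So P(outcome | do(Drug X)) is just the pooled rate for Drug X: 169/280 = 0.604.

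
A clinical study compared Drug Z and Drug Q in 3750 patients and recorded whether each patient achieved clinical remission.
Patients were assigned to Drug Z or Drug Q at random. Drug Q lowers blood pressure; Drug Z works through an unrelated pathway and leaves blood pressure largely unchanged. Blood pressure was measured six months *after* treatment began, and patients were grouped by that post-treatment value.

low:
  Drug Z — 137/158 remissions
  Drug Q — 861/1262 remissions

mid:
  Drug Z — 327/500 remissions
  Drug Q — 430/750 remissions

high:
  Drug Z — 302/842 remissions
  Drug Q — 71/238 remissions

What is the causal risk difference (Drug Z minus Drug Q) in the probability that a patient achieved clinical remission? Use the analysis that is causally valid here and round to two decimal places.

The stratified and pooled comparisons disagree (Drug Z wins within each blood pressure; Drug Q wins overall), so the answer turns on the causal role of blood pressure.
Blood pressure is recorded after the drug and is itself shifted by it — it sits on the causal path from drug to outcome. Conditioning on a mediator would strip out part of the effect we want; the pooled comparison gives the total causal effect.
The causal difference is the pooled difference: 0.511 − 0.605 = -0.095.

-0.09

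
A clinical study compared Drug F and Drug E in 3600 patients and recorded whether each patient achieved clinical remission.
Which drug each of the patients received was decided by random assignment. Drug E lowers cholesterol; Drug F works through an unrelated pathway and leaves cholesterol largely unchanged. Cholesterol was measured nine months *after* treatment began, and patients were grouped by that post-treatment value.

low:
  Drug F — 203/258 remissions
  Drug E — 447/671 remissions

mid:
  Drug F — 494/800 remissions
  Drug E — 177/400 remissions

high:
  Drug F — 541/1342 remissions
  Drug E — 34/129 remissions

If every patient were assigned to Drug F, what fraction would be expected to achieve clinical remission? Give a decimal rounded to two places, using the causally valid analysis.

The stratified and pooled comparisons disagree (Drug F wins within each cholesterol; Drug E wins overall), so the answer turns on the causal role of cholesterol.
Cholesterol lies on the pathway drug → cholesterol → outcome, so adjusting for it blocks the indirect effect. For the total causal effect of drug, use the unadjusted pooled rates.
So P(outcome | do(Drug F)) is just the pooled rate for Drug F: 1238/2400 = 0.516.

0.52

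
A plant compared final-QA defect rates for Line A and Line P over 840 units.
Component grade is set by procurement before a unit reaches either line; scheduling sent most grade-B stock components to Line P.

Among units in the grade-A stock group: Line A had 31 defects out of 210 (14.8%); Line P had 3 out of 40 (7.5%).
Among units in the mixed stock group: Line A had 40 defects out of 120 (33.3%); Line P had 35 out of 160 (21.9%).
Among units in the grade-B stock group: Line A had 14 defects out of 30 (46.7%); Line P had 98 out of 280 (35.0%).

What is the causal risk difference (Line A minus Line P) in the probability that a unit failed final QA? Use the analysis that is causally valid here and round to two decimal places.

+0.10

Component grade differs across lines for reasons unrelated to any effect of the line itself, and it separately predicts the outcome — a classic confounder. We must compare within component grade levels.
Adjusting over the population distribution of component grade: 0.298·(0.148−0.075) + 0.333·(0.333−0.219) + 0.369·(0.467−0.350) = +0.103.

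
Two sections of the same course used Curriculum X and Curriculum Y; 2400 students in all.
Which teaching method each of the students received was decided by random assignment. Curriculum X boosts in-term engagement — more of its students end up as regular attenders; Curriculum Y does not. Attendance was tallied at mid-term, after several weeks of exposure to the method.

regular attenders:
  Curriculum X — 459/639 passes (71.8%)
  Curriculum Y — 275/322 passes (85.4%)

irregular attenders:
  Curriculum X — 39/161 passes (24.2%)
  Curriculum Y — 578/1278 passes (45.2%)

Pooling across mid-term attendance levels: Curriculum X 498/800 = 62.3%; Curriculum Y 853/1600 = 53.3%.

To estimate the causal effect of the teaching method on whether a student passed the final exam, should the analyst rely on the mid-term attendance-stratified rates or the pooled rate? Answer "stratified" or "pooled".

pooled

The stratified and pooled comparisons disagree (Curriculum Y wins within each mid-term attendance; Curriculum X wins overall), so the answer turns on the causal role of mid-term attendance.
Mid-term attendance is downstream of the teaching method. One should not condition on a consequence of treatment, so the overall rates are the right comparison.
Pooled: Curriculum X 62.3% vs Curriculum Y 53.3%; Curriculum X is higher overall.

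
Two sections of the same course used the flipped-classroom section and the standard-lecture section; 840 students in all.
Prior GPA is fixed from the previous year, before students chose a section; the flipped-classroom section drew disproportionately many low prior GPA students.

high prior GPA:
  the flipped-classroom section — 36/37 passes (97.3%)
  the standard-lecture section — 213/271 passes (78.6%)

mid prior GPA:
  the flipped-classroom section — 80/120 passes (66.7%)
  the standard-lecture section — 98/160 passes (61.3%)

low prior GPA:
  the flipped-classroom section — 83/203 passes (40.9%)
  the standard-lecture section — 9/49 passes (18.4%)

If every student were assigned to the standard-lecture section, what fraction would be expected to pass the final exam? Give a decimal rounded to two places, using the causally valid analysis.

the flipped-classroom section is higher inside every prior GPA band stratum but the standard-lecture section is higher in aggregate. Whether to stratify depends on how prior GPA band relates to the teaching method.
Nothing the teaching method does changes prior GPA band; the imbalance is an allocation artefact. With prior GPA band also predicting the outcome, the pooled figure is confounded, and the within-stratum comparison is the causal one.
Standardising the standard-lecture section to the population prior GPA band mix: 0.367·213/271 + 0.333·98/160 + 0.300·9/49 = 0.547.

0.55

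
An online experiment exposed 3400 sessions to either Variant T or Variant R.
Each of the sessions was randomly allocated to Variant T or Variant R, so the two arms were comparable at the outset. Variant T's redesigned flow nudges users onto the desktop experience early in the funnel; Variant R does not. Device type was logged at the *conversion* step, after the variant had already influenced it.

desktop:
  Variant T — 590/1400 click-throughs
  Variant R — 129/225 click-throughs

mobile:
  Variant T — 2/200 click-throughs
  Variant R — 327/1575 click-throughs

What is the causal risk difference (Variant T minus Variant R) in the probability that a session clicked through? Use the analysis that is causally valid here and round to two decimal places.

The device type-specific comparison favours Variant R throughout, but the pooled figures favour Variant T. The question is whether to condition on device type.
Device type is downstream of the variant. One should not condition on a consequence of treatment, so the overall rates are the right comparison.
The causal difference is the pooled difference: 0.370 − 0.253 = +0.117.

+0.12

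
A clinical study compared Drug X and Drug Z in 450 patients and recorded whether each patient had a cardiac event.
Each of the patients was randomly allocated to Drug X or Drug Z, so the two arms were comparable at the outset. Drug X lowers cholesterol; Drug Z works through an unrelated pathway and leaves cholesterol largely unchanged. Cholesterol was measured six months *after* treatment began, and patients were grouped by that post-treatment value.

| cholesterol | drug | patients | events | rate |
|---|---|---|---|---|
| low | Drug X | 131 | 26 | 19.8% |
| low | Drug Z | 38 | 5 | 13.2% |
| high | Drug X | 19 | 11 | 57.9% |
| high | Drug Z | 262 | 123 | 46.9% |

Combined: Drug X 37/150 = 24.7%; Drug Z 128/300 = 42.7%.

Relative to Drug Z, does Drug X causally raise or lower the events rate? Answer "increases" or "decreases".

Drug Z is lower inside every cholesterol stratum but Drug X is lower in aggregate. Whether to stratify depends on how cholesterol relates to the drug.
Stratifying would compare drugs among patients the drugs themselves sorted into cholesterol groups — a form of selection on an intermediate. The unconditioned pooled rates give the total causal effect.
Pooled: Drug X 24.7% vs Drug Z 42.7%; Drug X is lower overall.

decreases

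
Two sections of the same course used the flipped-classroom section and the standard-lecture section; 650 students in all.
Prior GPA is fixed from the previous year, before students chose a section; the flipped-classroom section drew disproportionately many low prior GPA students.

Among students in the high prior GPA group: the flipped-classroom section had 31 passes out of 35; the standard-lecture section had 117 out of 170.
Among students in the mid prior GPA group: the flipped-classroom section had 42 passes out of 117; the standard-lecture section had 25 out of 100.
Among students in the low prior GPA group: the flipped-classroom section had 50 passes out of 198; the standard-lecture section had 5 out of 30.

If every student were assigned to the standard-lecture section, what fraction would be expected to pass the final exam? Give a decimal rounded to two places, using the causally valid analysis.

Prior GPA band differs across teaching methods for reasons unrelated to any effect of the teaching method itself, and it separately predicts the outcome — a classic confounder. We must compare within prior GPA band levels.
Standardising the standard-lecture section to the population prior GPA band mix: 0.315·117/170 + 0.334·25/100 + 0.351·5/30 = 0.359.

0.36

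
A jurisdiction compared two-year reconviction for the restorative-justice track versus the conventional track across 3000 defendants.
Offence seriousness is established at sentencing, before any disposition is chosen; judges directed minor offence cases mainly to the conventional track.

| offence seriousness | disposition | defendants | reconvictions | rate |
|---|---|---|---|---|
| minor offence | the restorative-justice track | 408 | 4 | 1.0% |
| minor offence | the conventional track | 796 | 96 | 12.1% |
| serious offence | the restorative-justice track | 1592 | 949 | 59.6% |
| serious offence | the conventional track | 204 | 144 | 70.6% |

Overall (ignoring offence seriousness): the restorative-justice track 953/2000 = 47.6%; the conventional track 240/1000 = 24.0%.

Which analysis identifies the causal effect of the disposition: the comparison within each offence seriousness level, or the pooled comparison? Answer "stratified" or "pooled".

stratified

The stratified and pooled comparisons disagree (the restorative-justice track wins within each offence seriousness; the conventional track wins overall), so the answer turns on the causal role of offence seriousness.
Nothing the disposition does changes offence seriousness; the imbalance is an allocation artefact. With offence seriousness also predicting the outcome, the pooled figure is confounded, and the within-stratum comparison is the causal one.
Within each level — minor offence: 1.0% vs 12.1%; serious offence: 59.6% vs 70.6% — the restorative-justice track is lower every time.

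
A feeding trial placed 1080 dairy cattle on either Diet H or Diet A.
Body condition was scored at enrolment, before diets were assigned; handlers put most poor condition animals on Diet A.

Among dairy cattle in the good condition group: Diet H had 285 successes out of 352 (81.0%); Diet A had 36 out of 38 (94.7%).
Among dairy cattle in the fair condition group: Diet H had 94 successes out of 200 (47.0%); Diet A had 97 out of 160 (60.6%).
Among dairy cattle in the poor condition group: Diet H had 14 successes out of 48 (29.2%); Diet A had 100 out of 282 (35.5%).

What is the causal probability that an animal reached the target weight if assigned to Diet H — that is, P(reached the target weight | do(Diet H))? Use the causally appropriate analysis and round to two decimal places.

0.54

Diet A is higher inside every starting body condition stratum but Diet H is higher in aggregate. Whether to stratify depends on how starting body condition relates to the diet.
Since starting body condition is a pre-existing factor (not a product of the diet) and it affects the outcome on its own, it is a confounder. The stratified rates, not the pooled rate, identify the causal effect.
Standardising Diet H to the population starting body condition mix: 0.361·285/352 + 0.333·94/200 + 0.306·14/48 = 0.538.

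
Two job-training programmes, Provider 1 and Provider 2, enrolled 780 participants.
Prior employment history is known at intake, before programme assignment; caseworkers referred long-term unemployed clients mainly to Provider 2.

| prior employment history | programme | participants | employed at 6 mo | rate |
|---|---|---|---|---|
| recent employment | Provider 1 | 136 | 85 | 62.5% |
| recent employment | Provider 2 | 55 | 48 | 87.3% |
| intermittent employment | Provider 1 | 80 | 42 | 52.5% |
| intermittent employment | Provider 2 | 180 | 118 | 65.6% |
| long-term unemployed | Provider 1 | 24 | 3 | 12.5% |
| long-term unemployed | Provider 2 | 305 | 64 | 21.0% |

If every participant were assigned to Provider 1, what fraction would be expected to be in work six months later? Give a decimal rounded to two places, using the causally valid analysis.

0.38

Since prior employment history is a pre-existing factor (not a product of the programme) and it affects the outcome on its own, it is a confounder. The stratified rates, not the pooled rate, identify the causal effect.
Standardising Provider 1 to the population prior employment history mix: 0.245·85/136 + 0.333·42/80 + 0.422·3/24 = 0.381.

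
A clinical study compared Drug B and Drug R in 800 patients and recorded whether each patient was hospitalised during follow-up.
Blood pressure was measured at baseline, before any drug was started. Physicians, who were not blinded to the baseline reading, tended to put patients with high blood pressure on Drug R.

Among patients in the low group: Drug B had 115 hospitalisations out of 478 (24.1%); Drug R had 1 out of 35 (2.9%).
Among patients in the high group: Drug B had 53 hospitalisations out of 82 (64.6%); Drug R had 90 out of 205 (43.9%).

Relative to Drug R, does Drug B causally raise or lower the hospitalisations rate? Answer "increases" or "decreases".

increases

Within every blood pressure level Drug R has the lower rate, yet pooled Drug B does — Simpson's reversal.
Nothing the drug does changes blood pressure; the imbalance is an allocation artefact. With blood pressure also predicting the outcome, the pooled figure is confounded, and the within-stratum comparison is the causal one.
Within each level — low: 24.1% vs 2.9%; high: 64.6% vs 43.9% — Drug R is lower every time.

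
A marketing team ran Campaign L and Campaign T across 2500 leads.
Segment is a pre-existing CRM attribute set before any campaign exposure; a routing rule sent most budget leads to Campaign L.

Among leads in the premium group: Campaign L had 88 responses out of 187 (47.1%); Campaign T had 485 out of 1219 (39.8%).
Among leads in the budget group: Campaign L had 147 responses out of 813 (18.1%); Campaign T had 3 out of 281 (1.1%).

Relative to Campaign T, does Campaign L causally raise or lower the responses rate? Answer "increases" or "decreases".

increases

Here customer segment is a common cause — it drives both which campaign a case falls under and the outcome. The crude comparison mixes populations; the stratum-specific rates are the causally relevant ones.
Within each level — premium: 47.1% vs 39.8%; budget: 18.1% vs 1.1% — Campaign L is higher every time.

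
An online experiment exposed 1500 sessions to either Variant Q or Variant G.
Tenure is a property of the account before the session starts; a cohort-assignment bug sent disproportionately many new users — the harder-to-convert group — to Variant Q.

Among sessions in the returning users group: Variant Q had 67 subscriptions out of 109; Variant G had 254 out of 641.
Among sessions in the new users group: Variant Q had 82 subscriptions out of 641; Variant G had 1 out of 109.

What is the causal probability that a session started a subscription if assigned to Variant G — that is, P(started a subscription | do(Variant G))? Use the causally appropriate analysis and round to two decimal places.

Nothing the variant does changes user tenure; the imbalance is an allocation artefact. With user tenure also predicting the outcome, the pooled figure is confounded, and the within-stratum comparison is the causal one.
Standardising Variant G to the population user tenure mix: 0.500·254/641 + 0.500·1/109 = 0.203.

0.20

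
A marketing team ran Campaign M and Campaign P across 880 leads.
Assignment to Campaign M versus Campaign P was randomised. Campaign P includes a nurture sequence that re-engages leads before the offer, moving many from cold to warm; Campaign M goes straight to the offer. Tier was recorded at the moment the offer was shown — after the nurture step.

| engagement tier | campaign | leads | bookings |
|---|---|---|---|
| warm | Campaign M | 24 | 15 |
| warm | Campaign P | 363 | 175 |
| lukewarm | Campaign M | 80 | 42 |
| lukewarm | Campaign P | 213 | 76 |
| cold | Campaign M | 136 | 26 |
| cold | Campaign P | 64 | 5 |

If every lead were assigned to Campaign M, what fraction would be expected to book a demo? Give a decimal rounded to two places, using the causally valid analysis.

The distribution of engagement tier is itself part of what the campaign does — it is an intermediate outcome. Holding it fixed would remove that part of the effect; the total effect is the pooled difference.
So P(outcome | do(Campaign M)) is just the pooled rate for Campaign M: 83/240 = 0.346.

0.35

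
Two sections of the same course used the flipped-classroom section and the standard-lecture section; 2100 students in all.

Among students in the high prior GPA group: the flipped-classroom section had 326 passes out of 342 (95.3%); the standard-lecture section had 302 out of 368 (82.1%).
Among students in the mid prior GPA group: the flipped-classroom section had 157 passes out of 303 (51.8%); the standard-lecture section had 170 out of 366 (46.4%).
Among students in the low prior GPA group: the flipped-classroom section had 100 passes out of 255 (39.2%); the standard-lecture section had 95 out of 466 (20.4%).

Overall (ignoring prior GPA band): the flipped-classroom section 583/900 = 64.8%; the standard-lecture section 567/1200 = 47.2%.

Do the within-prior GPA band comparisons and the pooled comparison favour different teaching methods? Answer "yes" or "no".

Within each prior GPA band level (high prior GPA 95.3% vs 82.1%; mid prior GPA 51.8% vs 46.4%; low prior GPA 39.2% vs 20.4%), the flipped-classroom section has the higher rate every time. Pooled: 64.8% vs 47.2% — the flipped-classroom section has the higher rate overall. They agree.

no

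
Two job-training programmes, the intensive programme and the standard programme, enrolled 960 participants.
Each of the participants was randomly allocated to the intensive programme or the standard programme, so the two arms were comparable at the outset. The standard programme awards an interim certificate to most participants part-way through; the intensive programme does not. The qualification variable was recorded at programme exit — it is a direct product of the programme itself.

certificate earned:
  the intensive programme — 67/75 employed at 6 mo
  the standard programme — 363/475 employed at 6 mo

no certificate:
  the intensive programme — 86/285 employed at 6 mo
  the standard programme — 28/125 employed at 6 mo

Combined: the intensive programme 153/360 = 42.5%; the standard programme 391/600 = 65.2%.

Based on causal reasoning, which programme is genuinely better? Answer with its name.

Qualification attained during the programme is recorded after the programme and is itself shifted by it — it sits on the causal path from programme to outcome. Conditioning on a mediator would strip out part of the effect we want; the pooled comparison gives the total causal effect.
Pooled: the intensive programme 42.5% vs the standard programme 65.2%; the standard programme is higher overall.

the standard programme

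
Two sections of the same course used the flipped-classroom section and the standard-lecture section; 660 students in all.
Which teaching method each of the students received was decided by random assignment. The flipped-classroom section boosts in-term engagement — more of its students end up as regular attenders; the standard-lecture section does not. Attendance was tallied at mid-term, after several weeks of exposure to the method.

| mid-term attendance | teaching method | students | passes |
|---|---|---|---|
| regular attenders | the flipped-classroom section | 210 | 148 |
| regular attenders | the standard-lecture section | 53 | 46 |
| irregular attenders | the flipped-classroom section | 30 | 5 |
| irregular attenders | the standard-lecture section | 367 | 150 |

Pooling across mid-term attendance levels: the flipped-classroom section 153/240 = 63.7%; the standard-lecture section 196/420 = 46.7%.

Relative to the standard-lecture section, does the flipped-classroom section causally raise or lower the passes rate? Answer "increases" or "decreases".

increases

Because the teaching method influences mid-term attendance, mid-term attendance is a post-treatment mediator, not a confounder. Stratifying on it would bias the estimate; the causal effect is the crude pooled difference.
Pooled: the flipped-classroom section 63.7% vs the standard-lecture section 46.7%; the flipped-classroom section is higher overall.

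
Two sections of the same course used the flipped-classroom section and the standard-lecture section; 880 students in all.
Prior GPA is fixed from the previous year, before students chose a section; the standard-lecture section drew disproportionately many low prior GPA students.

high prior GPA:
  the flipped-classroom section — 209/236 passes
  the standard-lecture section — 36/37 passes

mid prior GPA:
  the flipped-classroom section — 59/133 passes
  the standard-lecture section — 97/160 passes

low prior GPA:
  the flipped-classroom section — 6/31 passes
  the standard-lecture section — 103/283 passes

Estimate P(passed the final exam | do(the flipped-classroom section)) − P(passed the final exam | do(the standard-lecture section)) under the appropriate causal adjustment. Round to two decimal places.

-0.14

Prior GPA band differs across teaching methods for reasons unrelated to any effect of the teaching method itself, and it separately predicts the outcome — a classic confounder. We must compare within prior GPA band levels.
Adjusting over the population distribution of prior GPA band: 0.310·(0.886−0.973) + 0.333·(0.444−0.606) + 0.357·(0.194−0.364) = -0.142.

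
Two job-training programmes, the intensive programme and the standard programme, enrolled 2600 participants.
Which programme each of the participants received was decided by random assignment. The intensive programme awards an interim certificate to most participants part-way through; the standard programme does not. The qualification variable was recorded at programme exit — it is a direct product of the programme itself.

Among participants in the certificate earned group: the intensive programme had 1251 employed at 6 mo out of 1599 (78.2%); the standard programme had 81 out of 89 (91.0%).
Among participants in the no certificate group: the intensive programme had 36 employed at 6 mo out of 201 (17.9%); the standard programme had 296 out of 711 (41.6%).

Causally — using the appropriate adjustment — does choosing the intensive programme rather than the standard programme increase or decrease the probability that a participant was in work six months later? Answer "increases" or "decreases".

increases

The distribution of qualification attained during the programme is itself part of what the programme does — it is an intermediate outcome. Holding it fixed would remove that part of the effect; the total effect is the pooled difference.
Pooled: the intensive programme 71.5% vs the standard programme 47.1%; the intensive programme is higher overall.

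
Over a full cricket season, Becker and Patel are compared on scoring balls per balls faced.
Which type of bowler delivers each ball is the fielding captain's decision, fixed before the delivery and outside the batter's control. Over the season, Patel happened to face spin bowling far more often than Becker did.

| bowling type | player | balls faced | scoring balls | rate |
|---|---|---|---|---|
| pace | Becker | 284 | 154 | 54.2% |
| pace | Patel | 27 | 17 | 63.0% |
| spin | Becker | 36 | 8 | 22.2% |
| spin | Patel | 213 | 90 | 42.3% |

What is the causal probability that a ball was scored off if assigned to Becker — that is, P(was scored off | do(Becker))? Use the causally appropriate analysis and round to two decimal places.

The bowling type-specific comparison favours Patel throughout, but the pooled figures favour Becker. The question is whether to condition on bowling type.
Nothing the player does changes bowling type; the imbalance is an allocation artefact. With bowling type also predicting the outcome, the pooled figure is confounded, and the within-stratum comparison is the causal one.
Standardising Becker to the population bowling type mix: 0.555·154/284 + 0.445·8/36 = 0.400.

0.40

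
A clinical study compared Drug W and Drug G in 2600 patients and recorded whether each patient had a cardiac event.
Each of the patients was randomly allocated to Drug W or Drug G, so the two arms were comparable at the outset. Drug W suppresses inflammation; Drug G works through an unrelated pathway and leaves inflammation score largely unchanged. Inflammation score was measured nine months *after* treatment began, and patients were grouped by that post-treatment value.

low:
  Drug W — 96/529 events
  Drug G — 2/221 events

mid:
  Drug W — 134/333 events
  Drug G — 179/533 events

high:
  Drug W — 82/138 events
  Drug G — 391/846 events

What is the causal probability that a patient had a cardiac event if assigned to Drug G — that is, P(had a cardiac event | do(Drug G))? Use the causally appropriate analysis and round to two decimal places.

0.36

Stratifying would compare drugs among patients the drugs themselves sorted into inflammation score groups — a form of selection on an intermediate. The unconditioned pooled rates give the total causal effect.
So P(outcome | do(Drug G)) is just the pooled rate for Drug G: 572/1600 = 0.357.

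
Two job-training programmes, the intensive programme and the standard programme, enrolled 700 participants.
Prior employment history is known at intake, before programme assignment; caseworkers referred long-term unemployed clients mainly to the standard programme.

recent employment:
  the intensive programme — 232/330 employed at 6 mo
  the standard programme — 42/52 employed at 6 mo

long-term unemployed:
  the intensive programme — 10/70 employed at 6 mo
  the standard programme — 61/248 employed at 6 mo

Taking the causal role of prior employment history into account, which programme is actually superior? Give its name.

Prior employment history differs across programmes for reasons unrelated to any effect of the programme itself, and it separately predicts the outcome — a classic confounder. We must compare within prior employment history levels.
Within each level — recent employment: 70.3% vs 80.8%; long-term unemployed: 14.3% vs 24.6% — the standard programme is higher every time.

the standard programme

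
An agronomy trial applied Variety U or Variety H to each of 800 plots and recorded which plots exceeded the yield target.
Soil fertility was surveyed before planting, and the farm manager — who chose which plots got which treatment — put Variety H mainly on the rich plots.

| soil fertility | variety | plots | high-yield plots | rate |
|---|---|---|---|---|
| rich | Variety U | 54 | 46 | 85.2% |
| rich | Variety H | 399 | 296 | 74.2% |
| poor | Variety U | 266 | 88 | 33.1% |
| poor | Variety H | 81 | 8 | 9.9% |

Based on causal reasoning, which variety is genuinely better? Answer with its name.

Here soil fertility is a common cause — it drives both which variety a case falls under and the outcome. The crude comparison mixes populations; the stratum-specific rates are the causally relevant ones.
Within each level — rich: 85.2% vs 74.2%; poor: 33.1% vs 9.9% — Variety U is higher every time.

Variety U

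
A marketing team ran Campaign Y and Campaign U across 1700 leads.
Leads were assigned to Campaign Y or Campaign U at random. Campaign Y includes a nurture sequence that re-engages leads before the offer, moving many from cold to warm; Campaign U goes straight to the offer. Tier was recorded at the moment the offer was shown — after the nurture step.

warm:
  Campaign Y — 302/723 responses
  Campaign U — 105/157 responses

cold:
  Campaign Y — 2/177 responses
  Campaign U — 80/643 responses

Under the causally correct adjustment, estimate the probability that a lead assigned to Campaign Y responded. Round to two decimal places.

Campaign U is higher inside every engagement tier stratum but Campaign Y is higher in aggregate. Whether to stratify depends on how engagement tier relates to the campaign.
Engagement tier is downstream of the campaign. One should not condition on a consequence of treatment, so the overall rates are the right comparison.
So P(outcome | do(Campaign Y)) is just the pooled rate for Campaign Y: 304/900 = 0.338.

0.34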